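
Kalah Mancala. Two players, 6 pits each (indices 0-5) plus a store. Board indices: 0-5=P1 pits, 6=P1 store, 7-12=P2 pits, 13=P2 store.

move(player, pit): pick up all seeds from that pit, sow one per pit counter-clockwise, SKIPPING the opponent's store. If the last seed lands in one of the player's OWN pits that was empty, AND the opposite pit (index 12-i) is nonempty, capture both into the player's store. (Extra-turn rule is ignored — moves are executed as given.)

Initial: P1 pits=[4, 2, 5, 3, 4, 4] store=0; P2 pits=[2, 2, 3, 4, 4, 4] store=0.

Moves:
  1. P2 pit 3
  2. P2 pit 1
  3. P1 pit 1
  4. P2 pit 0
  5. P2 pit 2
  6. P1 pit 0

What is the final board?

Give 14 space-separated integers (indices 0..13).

Answer: 0 1 2 5 5 5 1 0 1 0 1 6 6 8

Derivation:
Move 1: P2 pit3 -> P1=[5,2,5,3,4,4](0) P2=[2,2,3,0,5,5](1)
Move 2: P2 pit1 -> P1=[5,2,0,3,4,4](0) P2=[2,0,4,0,5,5](7)
Move 3: P1 pit1 -> P1=[5,0,1,4,4,4](0) P2=[2,0,4,0,5,5](7)
Move 4: P2 pit0 -> P1=[5,0,1,4,4,4](0) P2=[0,1,5,0,5,5](7)
Move 5: P2 pit2 -> P1=[6,0,1,4,4,4](0) P2=[0,1,0,1,6,6](8)
Move 6: P1 pit0 -> P1=[0,1,2,5,5,5](1) P2=[0,1,0,1,6,6](8)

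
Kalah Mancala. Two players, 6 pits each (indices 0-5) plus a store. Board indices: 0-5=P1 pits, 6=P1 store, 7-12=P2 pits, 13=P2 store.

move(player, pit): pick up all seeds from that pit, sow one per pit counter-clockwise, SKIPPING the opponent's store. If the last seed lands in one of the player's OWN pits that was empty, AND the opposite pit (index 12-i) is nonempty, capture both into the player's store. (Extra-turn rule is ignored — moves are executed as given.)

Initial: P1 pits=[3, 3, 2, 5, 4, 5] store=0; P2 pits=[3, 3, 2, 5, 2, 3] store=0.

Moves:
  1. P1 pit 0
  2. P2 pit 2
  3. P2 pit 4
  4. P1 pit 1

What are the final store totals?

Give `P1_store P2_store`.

Move 1: P1 pit0 -> P1=[0,4,3,6,4,5](0) P2=[3,3,2,5,2,3](0)
Move 2: P2 pit2 -> P1=[0,4,3,6,4,5](0) P2=[3,3,0,6,3,3](0)
Move 3: P2 pit4 -> P1=[1,4,3,6,4,5](0) P2=[3,3,0,6,0,4](1)
Move 4: P1 pit1 -> P1=[1,0,4,7,5,6](0) P2=[3,3,0,6,0,4](1)

Answer: 0 1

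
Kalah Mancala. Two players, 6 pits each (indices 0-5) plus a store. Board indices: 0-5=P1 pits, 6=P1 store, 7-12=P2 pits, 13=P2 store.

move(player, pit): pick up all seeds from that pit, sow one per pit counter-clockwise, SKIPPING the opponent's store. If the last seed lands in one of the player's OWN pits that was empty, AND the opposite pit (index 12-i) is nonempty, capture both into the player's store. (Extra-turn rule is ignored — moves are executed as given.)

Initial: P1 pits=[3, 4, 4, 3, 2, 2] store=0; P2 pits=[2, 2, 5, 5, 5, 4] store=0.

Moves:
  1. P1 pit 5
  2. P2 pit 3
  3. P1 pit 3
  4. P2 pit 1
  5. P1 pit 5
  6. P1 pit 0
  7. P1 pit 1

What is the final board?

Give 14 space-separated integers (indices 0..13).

Answer: 0 0 2 2 5 1 4 4 0 6 0 6 5 6

Derivation:
Move 1: P1 pit5 -> P1=[3,4,4,3,2,0](1) P2=[3,2,5,5,5,4](0)
Move 2: P2 pit3 -> P1=[4,5,4,3,2,0](1) P2=[3,2,5,0,6,5](1)
Move 3: P1 pit3 -> P1=[4,5,4,0,3,1](2) P2=[3,2,5,0,6,5](1)
Move 4: P2 pit1 -> P1=[4,5,0,0,3,1](2) P2=[3,0,6,0,6,5](6)
Move 5: P1 pit5 -> P1=[4,5,0,0,3,0](3) P2=[3,0,6,0,6,5](6)
Move 6: P1 pit0 -> P1=[0,6,1,1,4,0](3) P2=[3,0,6,0,6,5](6)
Move 7: P1 pit1 -> P1=[0,0,2,2,5,1](4) P2=[4,0,6,0,6,5](6)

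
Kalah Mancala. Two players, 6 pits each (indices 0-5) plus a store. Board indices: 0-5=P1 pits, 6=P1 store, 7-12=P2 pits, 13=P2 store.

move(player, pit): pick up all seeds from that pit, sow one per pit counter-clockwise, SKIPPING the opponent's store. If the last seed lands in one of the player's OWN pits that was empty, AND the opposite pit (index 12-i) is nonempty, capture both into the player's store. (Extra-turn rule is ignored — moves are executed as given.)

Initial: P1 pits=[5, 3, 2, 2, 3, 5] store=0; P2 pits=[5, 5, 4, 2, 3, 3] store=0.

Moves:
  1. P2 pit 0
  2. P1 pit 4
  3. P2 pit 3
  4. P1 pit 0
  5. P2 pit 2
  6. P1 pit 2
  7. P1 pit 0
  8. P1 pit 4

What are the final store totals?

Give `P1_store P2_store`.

Move 1: P2 pit0 -> P1=[5,3,2,2,3,5](0) P2=[0,6,5,3,4,4](0)
Move 2: P1 pit4 -> P1=[5,3,2,2,0,6](1) P2=[1,6,5,3,4,4](0)
Move 3: P2 pit3 -> P1=[5,3,2,2,0,6](1) P2=[1,6,5,0,5,5](1)
Move 4: P1 pit0 -> P1=[0,4,3,3,1,7](1) P2=[1,6,5,0,5,5](1)
Move 5: P2 pit2 -> P1=[1,4,3,3,1,7](1) P2=[1,6,0,1,6,6](2)
Move 6: P1 pit2 -> P1=[1,4,0,4,2,8](1) P2=[1,6,0,1,6,6](2)
Move 7: P1 pit0 -> P1=[0,5,0,4,2,8](1) P2=[1,6,0,1,6,6](2)
Move 8: P1 pit4 -> P1=[0,5,0,4,0,9](2) P2=[1,6,0,1,6,6](2)

Answer: 2 2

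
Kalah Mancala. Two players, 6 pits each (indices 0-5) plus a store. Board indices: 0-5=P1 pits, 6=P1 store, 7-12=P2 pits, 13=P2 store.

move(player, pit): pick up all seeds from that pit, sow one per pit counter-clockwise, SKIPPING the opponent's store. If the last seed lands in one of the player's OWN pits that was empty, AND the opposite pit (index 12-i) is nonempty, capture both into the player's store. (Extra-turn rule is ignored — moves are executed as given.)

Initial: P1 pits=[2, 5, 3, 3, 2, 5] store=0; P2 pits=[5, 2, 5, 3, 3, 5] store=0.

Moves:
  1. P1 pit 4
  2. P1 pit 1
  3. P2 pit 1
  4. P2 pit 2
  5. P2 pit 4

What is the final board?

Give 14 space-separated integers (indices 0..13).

Answer: 4 2 4 4 1 7 2 5 0 0 5 0 7 2

Derivation:
Move 1: P1 pit4 -> P1=[2,5,3,3,0,6](1) P2=[5,2,5,3,3,5](0)
Move 2: P1 pit1 -> P1=[2,0,4,4,1,7](2) P2=[5,2,5,3,3,5](0)
Move 3: P2 pit1 -> P1=[2,0,4,4,1,7](2) P2=[5,0,6,4,3,5](0)
Move 4: P2 pit2 -> P1=[3,1,4,4,1,7](2) P2=[5,0,0,5,4,6](1)
Move 5: P2 pit4 -> P1=[4,2,4,4,1,7](2) P2=[5,0,0,5,0,7](2)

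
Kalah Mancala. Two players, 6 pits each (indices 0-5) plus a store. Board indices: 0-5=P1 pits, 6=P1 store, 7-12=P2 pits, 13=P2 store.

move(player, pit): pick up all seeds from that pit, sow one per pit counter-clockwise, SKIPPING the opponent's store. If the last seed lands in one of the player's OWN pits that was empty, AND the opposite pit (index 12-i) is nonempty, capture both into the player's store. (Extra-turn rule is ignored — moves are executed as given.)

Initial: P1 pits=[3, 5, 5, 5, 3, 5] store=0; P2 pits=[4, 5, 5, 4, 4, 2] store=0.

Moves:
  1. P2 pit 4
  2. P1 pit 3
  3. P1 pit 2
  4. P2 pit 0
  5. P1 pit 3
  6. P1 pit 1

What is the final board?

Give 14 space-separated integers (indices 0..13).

Move 1: P2 pit4 -> P1=[4,6,5,5,3,5](0) P2=[4,5,5,4,0,3](1)
Move 2: P1 pit3 -> P1=[4,6,5,0,4,6](1) P2=[5,6,5,4,0,3](1)
Move 3: P1 pit2 -> P1=[4,6,0,1,5,7](2) P2=[6,6,5,4,0,3](1)
Move 4: P2 pit0 -> P1=[4,6,0,1,5,7](2) P2=[0,7,6,5,1,4](2)
Move 5: P1 pit3 -> P1=[4,6,0,0,6,7](2) P2=[0,7,6,5,1,4](2)
Move 6: P1 pit1 -> P1=[4,0,1,1,7,8](3) P2=[1,7,6,5,1,4](2)

Answer: 4 0 1 1 7 8 3 1 7 6 5 1 4 2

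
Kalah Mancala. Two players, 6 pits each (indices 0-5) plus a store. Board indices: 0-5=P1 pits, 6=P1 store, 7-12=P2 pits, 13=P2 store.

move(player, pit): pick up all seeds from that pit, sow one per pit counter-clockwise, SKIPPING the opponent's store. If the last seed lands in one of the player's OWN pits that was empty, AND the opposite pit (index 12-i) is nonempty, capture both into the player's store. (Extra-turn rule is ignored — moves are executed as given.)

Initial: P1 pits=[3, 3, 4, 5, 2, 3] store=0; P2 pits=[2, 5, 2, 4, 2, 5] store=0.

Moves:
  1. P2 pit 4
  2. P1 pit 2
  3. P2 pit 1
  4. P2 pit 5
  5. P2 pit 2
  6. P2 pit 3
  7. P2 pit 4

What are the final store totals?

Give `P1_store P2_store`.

Answer: 1 10

Derivation:
Move 1: P2 pit4 -> P1=[3,3,4,5,2,3](0) P2=[2,5,2,4,0,6](1)
Move 2: P1 pit2 -> P1=[3,3,0,6,3,4](1) P2=[2,5,2,4,0,6](1)
Move 3: P2 pit1 -> P1=[3,3,0,6,3,4](1) P2=[2,0,3,5,1,7](2)
Move 4: P2 pit5 -> P1=[4,4,1,7,4,5](1) P2=[2,0,3,5,1,0](3)
Move 5: P2 pit2 -> P1=[0,4,1,7,4,5](1) P2=[2,0,0,6,2,0](8)
Move 6: P2 pit3 -> P1=[1,5,2,7,4,5](1) P2=[2,0,0,0,3,1](9)
Move 7: P2 pit4 -> P1=[2,5,2,7,4,5](1) P2=[2,0,0,0,0,2](10)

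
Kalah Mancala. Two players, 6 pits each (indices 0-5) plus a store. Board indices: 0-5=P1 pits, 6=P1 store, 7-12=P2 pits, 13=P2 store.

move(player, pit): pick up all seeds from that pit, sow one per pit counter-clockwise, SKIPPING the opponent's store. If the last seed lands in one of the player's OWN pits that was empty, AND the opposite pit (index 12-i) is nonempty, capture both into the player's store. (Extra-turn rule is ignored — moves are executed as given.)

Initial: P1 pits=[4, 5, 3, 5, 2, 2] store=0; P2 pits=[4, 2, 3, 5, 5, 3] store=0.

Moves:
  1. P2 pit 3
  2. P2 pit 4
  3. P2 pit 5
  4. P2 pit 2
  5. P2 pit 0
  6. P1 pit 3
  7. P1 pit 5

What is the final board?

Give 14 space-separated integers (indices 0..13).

Answer: 0 8 5 0 3 0 2 2 5 2 3 2 0 11

Derivation:
Move 1: P2 pit3 -> P1=[5,6,3,5,2,2](0) P2=[4,2,3,0,6,4](1)
Move 2: P2 pit4 -> P1=[6,7,4,6,2,2](0) P2=[4,2,3,0,0,5](2)
Move 3: P2 pit5 -> P1=[7,8,5,7,2,2](0) P2=[4,2,3,0,0,0](3)
Move 4: P2 pit2 -> P1=[0,8,5,7,2,2](0) P2=[4,2,0,1,1,0](11)
Move 5: P2 pit0 -> P1=[0,8,5,7,2,2](0) P2=[0,3,1,2,2,0](11)
Move 6: P1 pit3 -> P1=[0,8,5,0,3,3](1) P2=[1,4,2,3,2,0](11)
Move 7: P1 pit5 -> P1=[0,8,5,0,3,0](2) P2=[2,5,2,3,2,0](11)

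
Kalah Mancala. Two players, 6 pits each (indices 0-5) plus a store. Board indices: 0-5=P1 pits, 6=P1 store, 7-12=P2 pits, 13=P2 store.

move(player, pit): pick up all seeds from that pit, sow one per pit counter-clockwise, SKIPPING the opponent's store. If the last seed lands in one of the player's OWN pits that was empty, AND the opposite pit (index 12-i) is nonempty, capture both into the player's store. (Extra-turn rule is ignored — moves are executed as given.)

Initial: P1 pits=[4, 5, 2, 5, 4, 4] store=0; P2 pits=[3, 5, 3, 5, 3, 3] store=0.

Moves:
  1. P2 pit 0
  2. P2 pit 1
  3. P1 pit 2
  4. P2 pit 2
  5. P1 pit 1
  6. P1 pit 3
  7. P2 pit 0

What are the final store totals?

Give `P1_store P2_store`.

Move 1: P2 pit0 -> P1=[4,5,2,5,4,4](0) P2=[0,6,4,6,3,3](0)
Move 2: P2 pit1 -> P1=[5,5,2,5,4,4](0) P2=[0,0,5,7,4,4](1)
Move 3: P1 pit2 -> P1=[5,5,0,6,5,4](0) P2=[0,0,5,7,4,4](1)
Move 4: P2 pit2 -> P1=[6,5,0,6,5,4](0) P2=[0,0,0,8,5,5](2)
Move 5: P1 pit1 -> P1=[6,0,1,7,6,5](1) P2=[0,0,0,8,5,5](2)
Move 6: P1 pit3 -> P1=[6,0,1,0,7,6](2) P2=[1,1,1,9,5,5](2)
Move 7: P2 pit0 -> P1=[6,0,1,0,7,6](2) P2=[0,2,1,9,5,5](2)

Answer: 2 2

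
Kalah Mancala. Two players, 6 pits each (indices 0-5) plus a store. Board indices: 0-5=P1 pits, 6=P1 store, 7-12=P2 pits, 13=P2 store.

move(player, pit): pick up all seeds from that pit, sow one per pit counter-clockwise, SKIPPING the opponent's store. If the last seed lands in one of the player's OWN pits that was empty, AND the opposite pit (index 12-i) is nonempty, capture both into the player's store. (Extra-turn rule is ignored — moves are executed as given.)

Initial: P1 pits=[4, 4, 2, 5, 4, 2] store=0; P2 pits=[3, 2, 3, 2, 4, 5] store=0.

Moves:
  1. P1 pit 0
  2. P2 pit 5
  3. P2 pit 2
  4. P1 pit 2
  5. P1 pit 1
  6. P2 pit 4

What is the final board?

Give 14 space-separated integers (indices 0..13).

Answer: 1 1 2 9 7 4 2 4 2 0 3 0 1 4

Derivation:
Move 1: P1 pit0 -> P1=[0,5,3,6,5,2](0) P2=[3,2,3,2,4,5](0)
Move 2: P2 pit5 -> P1=[1,6,4,7,5,2](0) P2=[3,2,3,2,4,0](1)
Move 3: P2 pit2 -> P1=[0,6,4,7,5,2](0) P2=[3,2,0,3,5,0](3)
Move 4: P1 pit2 -> P1=[0,6,0,8,6,3](1) P2=[3,2,0,3,5,0](3)
Move 5: P1 pit1 -> P1=[0,0,1,9,7,4](2) P2=[4,2,0,3,5,0](3)
Move 6: P2 pit4 -> P1=[1,1,2,9,7,4](2) P2=[4,2,0,3,0,1](4)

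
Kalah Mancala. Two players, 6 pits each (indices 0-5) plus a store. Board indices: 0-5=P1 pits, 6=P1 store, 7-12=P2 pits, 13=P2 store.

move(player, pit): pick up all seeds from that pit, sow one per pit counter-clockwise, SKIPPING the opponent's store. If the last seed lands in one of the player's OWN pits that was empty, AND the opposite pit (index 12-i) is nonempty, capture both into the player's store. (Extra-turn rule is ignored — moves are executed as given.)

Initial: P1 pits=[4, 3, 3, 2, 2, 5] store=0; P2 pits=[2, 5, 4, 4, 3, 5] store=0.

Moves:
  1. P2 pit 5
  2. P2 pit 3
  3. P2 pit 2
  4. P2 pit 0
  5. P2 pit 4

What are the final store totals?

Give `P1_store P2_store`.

Move 1: P2 pit5 -> P1=[5,4,4,3,2,5](0) P2=[2,5,4,4,3,0](1)
Move 2: P2 pit3 -> P1=[6,4,4,3,2,5](0) P2=[2,5,4,0,4,1](2)
Move 3: P2 pit2 -> P1=[6,4,4,3,2,5](0) P2=[2,5,0,1,5,2](3)
Move 4: P2 pit0 -> P1=[6,4,4,0,2,5](0) P2=[0,6,0,1,5,2](7)
Move 5: P2 pit4 -> P1=[7,5,5,0,2,5](0) P2=[0,6,0,1,0,3](8)

Answer: 0 8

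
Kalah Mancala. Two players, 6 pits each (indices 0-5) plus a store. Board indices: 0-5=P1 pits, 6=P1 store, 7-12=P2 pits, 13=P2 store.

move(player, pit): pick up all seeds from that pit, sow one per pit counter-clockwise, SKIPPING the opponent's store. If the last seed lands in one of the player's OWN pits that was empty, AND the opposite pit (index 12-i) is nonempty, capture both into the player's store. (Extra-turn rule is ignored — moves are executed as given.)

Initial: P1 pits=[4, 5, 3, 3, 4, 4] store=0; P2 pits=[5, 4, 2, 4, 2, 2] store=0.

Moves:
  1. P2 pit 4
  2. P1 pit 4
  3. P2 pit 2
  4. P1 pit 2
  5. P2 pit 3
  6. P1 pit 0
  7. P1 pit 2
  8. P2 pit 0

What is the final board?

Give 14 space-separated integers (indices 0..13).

Answer: 0 2 0 6 2 7 1 0 6 1 1 2 5 9

Derivation:
Move 1: P2 pit4 -> P1=[4,5,3,3,4,4](0) P2=[5,4,2,4,0,3](1)
Move 2: P1 pit4 -> P1=[4,5,3,3,0,5](1) P2=[6,5,2,4,0,3](1)
Move 3: P2 pit2 -> P1=[4,0,3,3,0,5](1) P2=[6,5,0,5,0,3](7)
Move 4: P1 pit2 -> P1=[4,0,0,4,1,6](1) P2=[6,5,0,5,0,3](7)
Move 5: P2 pit3 -> P1=[5,1,0,4,1,6](1) P2=[6,5,0,0,1,4](8)
Move 6: P1 pit0 -> P1=[0,2,1,5,2,7](1) P2=[6,5,0,0,1,4](8)
Move 7: P1 pit2 -> P1=[0,2,0,6,2,7](1) P2=[6,5,0,0,1,4](8)
Move 8: P2 pit0 -> P1=[0,2,0,6,2,7](1) P2=[0,6,1,1,2,5](9)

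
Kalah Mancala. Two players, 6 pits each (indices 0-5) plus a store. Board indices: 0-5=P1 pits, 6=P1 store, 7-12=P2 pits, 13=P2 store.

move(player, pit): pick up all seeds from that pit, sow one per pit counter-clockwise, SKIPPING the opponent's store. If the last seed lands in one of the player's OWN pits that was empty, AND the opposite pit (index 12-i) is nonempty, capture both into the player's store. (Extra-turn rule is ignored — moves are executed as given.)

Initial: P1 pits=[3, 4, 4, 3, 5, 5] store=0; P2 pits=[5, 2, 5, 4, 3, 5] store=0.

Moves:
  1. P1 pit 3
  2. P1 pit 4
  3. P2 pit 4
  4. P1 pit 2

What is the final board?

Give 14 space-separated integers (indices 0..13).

Move 1: P1 pit3 -> P1=[3,4,4,0,6,6](1) P2=[5,2,5,4,3,5](0)
Move 2: P1 pit4 -> P1=[3,4,4,0,0,7](2) P2=[6,3,6,5,3,5](0)
Move 3: P2 pit4 -> P1=[4,4,4,0,0,7](2) P2=[6,3,6,5,0,6](1)
Move 4: P1 pit2 -> P1=[4,4,0,1,1,8](3) P2=[6,3,6,5,0,6](1)

Answer: 4 4 0 1 1 8 3 6 3 6 5 0 6 1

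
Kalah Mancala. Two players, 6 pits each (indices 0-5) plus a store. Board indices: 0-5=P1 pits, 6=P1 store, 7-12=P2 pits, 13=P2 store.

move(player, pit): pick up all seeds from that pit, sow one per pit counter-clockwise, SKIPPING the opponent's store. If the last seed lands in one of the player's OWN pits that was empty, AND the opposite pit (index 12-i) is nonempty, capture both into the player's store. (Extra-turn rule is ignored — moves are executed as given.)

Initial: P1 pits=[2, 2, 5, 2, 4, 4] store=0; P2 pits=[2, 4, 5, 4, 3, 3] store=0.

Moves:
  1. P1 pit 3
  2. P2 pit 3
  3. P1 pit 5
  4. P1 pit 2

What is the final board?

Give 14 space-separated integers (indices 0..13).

Move 1: P1 pit3 -> P1=[2,2,5,0,5,5](0) P2=[2,4,5,4,3,3](0)
Move 2: P2 pit3 -> P1=[3,2,5,0,5,5](0) P2=[2,4,5,0,4,4](1)
Move 3: P1 pit5 -> P1=[3,2,5,0,5,0](1) P2=[3,5,6,1,4,4](1)
Move 4: P1 pit2 -> P1=[3,2,0,1,6,1](2) P2=[4,5,6,1,4,4](1)

Answer: 3 2 0 1 6 1 2 4 5 6 1 4 4 1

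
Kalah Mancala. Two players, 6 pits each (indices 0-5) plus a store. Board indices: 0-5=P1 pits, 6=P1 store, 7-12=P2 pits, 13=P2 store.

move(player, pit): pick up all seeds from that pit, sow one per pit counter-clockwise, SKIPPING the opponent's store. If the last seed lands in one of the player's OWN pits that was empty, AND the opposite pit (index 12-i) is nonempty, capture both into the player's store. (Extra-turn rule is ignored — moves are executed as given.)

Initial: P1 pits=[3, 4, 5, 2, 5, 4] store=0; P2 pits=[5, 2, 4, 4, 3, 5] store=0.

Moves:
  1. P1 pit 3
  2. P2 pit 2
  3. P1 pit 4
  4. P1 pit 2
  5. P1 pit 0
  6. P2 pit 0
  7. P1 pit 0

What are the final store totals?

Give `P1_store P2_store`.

Move 1: P1 pit3 -> P1=[3,4,5,0,6,5](0) P2=[5,2,4,4,3,5](0)
Move 2: P2 pit2 -> P1=[3,4,5,0,6,5](0) P2=[5,2,0,5,4,6](1)
Move 3: P1 pit4 -> P1=[3,4,5,0,0,6](1) P2=[6,3,1,6,4,6](1)
Move 4: P1 pit2 -> P1=[3,4,0,1,1,7](2) P2=[7,3,1,6,4,6](1)
Move 5: P1 pit0 -> P1=[0,5,1,2,1,7](2) P2=[7,3,1,6,4,6](1)
Move 6: P2 pit0 -> P1=[1,5,1,2,1,7](2) P2=[0,4,2,7,5,7](2)
Move 7: P1 pit0 -> P1=[0,6,1,2,1,7](2) P2=[0,4,2,7,5,7](2)

Answer: 2 2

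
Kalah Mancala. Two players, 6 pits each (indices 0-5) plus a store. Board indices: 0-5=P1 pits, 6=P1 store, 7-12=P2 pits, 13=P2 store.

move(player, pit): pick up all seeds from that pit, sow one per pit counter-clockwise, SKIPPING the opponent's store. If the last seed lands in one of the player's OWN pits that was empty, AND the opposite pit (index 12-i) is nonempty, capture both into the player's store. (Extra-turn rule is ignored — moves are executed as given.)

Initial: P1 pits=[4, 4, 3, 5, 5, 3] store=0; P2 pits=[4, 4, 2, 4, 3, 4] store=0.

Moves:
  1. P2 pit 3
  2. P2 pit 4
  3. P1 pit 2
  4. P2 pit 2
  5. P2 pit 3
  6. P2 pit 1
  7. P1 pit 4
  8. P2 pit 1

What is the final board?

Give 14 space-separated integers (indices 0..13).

Move 1: P2 pit3 -> P1=[5,4,3,5,5,3](0) P2=[4,4,2,0,4,5](1)
Move 2: P2 pit4 -> P1=[6,5,3,5,5,3](0) P2=[4,4,2,0,0,6](2)
Move 3: P1 pit2 -> P1=[6,5,0,6,6,4](0) P2=[4,4,2,0,0,6](2)
Move 4: P2 pit2 -> P1=[6,0,0,6,6,4](0) P2=[4,4,0,1,0,6](8)
Move 5: P2 pit3 -> P1=[6,0,0,6,6,4](0) P2=[4,4,0,0,1,6](8)
Move 6: P2 pit1 -> P1=[6,0,0,6,6,4](0) P2=[4,0,1,1,2,7](8)
Move 7: P1 pit4 -> P1=[6,0,0,6,0,5](1) P2=[5,1,2,2,2,7](8)
Move 8: P2 pit1 -> P1=[6,0,0,6,0,5](1) P2=[5,0,3,2,2,7](8)

Answer: 6 0 0 6 0 5 1 5 0 3 2 2 7 8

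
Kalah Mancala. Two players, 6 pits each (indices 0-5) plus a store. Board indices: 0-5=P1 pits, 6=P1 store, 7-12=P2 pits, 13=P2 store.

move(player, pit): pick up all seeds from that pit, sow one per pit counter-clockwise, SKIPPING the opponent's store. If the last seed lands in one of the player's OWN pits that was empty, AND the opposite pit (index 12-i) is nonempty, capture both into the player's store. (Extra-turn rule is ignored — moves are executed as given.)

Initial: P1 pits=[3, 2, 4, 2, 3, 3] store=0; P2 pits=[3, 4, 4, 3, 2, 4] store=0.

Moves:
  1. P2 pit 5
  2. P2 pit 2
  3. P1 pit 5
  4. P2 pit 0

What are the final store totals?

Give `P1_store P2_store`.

Move 1: P2 pit5 -> P1=[4,3,5,2,3,3](0) P2=[3,4,4,3,2,0](1)
Move 2: P2 pit2 -> P1=[4,3,5,2,3,3](0) P2=[3,4,0,4,3,1](2)
Move 3: P1 pit5 -> P1=[4,3,5,2,3,0](1) P2=[4,5,0,4,3,1](2)
Move 4: P2 pit0 -> P1=[4,3,5,2,3,0](1) P2=[0,6,1,5,4,1](2)

Answer: 1 2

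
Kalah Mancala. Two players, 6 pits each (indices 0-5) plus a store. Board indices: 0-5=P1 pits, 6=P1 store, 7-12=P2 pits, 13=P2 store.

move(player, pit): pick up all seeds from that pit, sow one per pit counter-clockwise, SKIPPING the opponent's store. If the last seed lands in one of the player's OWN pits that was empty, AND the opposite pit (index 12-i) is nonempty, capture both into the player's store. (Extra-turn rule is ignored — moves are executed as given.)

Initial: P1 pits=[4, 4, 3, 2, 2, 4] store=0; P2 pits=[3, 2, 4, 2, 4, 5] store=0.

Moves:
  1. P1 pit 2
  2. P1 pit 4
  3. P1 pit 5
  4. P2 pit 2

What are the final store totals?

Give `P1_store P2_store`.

Answer: 2 1

Derivation:
Move 1: P1 pit2 -> P1=[4,4,0,3,3,5](0) P2=[3,2,4,2,4,5](0)
Move 2: P1 pit4 -> P1=[4,4,0,3,0,6](1) P2=[4,2,4,2,4,5](0)
Move 3: P1 pit5 -> P1=[4,4,0,3,0,0](2) P2=[5,3,5,3,5,5](0)
Move 4: P2 pit2 -> P1=[5,4,0,3,0,0](2) P2=[5,3,0,4,6,6](1)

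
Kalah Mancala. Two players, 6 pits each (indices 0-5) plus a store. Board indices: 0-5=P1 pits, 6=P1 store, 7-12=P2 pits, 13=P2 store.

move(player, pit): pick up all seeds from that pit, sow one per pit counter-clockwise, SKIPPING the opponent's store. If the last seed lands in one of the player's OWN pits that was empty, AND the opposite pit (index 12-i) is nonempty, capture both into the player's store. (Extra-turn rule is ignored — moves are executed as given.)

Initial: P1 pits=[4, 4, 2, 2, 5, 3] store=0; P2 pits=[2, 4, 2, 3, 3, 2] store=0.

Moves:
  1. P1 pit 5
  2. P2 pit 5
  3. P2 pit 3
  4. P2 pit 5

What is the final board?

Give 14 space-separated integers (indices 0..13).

Move 1: P1 pit5 -> P1=[4,4,2,2,5,0](1) P2=[3,5,2,3,3,2](0)
Move 2: P2 pit5 -> P1=[5,4,2,2,5,0](1) P2=[3,5,2,3,3,0](1)
Move 3: P2 pit3 -> P1=[5,4,2,2,5,0](1) P2=[3,5,2,0,4,1](2)
Move 4: P2 pit5 -> P1=[5,4,2,2,5,0](1) P2=[3,5,2,0,4,0](3)

Answer: 5 4 2 2 5 0 1 3 5 2 0 4 0 3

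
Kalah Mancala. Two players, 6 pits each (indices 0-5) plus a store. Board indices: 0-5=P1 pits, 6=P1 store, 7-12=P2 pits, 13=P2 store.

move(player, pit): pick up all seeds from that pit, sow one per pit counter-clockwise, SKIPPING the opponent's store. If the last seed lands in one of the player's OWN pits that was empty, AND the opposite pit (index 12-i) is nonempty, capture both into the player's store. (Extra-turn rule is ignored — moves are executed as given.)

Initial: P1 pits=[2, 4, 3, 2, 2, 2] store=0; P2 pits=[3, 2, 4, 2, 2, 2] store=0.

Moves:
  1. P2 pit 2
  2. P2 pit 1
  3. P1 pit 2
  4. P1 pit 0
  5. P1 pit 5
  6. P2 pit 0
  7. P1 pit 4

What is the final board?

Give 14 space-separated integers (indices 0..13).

Move 1: P2 pit2 -> P1=[2,4,3,2,2,2](0) P2=[3,2,0,3,3,3](1)
Move 2: P2 pit1 -> P1=[2,4,3,2,2,2](0) P2=[3,0,1,4,3,3](1)
Move 3: P1 pit2 -> P1=[2,4,0,3,3,3](0) P2=[3,0,1,4,3,3](1)
Move 4: P1 pit0 -> P1=[0,5,0,3,3,3](5) P2=[3,0,1,0,3,3](1)
Move 5: P1 pit5 -> P1=[0,5,0,3,3,0](6) P2=[4,1,1,0,3,3](1)
Move 6: P2 pit0 -> P1=[0,5,0,3,3,0](6) P2=[0,2,2,1,4,3](1)
Move 7: P1 pit4 -> P1=[0,5,0,3,0,1](7) P2=[1,2,2,1,4,3](1)

Answer: 0 5 0 3 0 1 7 1 2 2 1 4 3 1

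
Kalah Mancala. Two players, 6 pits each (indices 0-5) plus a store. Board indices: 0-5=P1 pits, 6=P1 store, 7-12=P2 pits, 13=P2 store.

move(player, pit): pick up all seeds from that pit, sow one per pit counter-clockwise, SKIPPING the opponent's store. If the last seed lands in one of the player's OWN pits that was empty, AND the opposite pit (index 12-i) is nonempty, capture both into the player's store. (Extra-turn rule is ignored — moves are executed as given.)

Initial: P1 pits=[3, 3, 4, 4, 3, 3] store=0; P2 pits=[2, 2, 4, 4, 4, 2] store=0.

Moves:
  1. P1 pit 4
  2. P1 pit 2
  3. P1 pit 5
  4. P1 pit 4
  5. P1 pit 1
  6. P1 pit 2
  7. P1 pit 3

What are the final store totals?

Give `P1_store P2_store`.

Answer: 13 0

Derivation:
Move 1: P1 pit4 -> P1=[3,3,4,4,0,4](1) P2=[3,2,4,4,4,2](0)
Move 2: P1 pit2 -> P1=[3,3,0,5,1,5](2) P2=[3,2,4,4,4,2](0)
Move 3: P1 pit5 -> P1=[3,3,0,5,1,0](3) P2=[4,3,5,5,4,2](0)
Move 4: P1 pit4 -> P1=[3,3,0,5,0,0](8) P2=[0,3,5,5,4,2](0)
Move 5: P1 pit1 -> P1=[3,0,1,6,0,0](12) P2=[0,0,5,5,4,2](0)
Move 6: P1 pit2 -> P1=[3,0,0,7,0,0](12) P2=[0,0,5,5,4,2](0)
Move 7: P1 pit3 -> P1=[3,0,0,0,1,1](13) P2=[1,1,6,6,4,2](0)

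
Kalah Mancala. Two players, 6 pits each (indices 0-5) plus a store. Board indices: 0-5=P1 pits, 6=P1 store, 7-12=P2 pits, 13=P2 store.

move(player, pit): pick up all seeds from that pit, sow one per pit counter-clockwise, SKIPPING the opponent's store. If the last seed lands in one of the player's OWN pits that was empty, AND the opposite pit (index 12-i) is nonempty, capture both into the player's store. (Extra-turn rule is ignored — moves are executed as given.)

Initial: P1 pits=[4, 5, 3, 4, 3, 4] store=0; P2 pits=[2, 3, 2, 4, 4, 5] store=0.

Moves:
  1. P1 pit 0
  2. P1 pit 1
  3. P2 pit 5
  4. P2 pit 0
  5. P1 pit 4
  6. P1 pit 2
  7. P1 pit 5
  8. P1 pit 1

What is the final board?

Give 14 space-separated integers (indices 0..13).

Move 1: P1 pit0 -> P1=[0,6,4,5,4,4](0) P2=[2,3,2,4,4,5](0)
Move 2: P1 pit1 -> P1=[0,0,5,6,5,5](1) P2=[3,3,2,4,4,5](0)
Move 3: P2 pit5 -> P1=[1,1,6,7,5,5](1) P2=[3,3,2,4,4,0](1)
Move 4: P2 pit0 -> P1=[1,1,6,7,5,5](1) P2=[0,4,3,5,4,0](1)
Move 5: P1 pit4 -> P1=[1,1,6,7,0,6](2) P2=[1,5,4,5,4,0](1)
Move 6: P1 pit2 -> P1=[1,1,0,8,1,7](3) P2=[2,6,4,5,4,0](1)
Move 7: P1 pit5 -> P1=[1,1,0,8,1,0](4) P2=[3,7,5,6,5,1](1)
Move 8: P1 pit1 -> P1=[1,0,0,8,1,0](11) P2=[3,7,5,0,5,1](1)

Answer: 1 0 0 8 1 0 11 3 7 5 0 5 1 1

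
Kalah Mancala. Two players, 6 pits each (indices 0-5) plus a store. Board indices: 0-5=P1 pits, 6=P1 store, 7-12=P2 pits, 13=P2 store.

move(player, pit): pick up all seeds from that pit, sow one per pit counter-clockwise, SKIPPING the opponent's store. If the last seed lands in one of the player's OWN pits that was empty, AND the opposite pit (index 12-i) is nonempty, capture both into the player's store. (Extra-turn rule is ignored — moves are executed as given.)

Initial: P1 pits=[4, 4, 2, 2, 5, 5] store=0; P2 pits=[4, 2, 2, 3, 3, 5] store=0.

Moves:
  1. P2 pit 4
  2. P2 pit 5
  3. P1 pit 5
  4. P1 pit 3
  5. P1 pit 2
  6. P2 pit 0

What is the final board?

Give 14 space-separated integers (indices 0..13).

Move 1: P2 pit4 -> P1=[5,4,2,2,5,5](0) P2=[4,2,2,3,0,6](1)
Move 2: P2 pit5 -> P1=[6,5,3,3,6,5](0) P2=[4,2,2,3,0,0](2)
Move 3: P1 pit5 -> P1=[6,5,3,3,6,0](1) P2=[5,3,3,4,0,0](2)
Move 4: P1 pit3 -> P1=[6,5,3,0,7,1](2) P2=[5,3,3,4,0,0](2)
Move 5: P1 pit2 -> P1=[6,5,0,1,8,2](2) P2=[5,3,3,4,0,0](2)
Move 6: P2 pit0 -> P1=[0,5,0,1,8,2](2) P2=[0,4,4,5,1,0](9)

Answer: 0 5 0 1 8 2 2 0 4 4 5 1 0 9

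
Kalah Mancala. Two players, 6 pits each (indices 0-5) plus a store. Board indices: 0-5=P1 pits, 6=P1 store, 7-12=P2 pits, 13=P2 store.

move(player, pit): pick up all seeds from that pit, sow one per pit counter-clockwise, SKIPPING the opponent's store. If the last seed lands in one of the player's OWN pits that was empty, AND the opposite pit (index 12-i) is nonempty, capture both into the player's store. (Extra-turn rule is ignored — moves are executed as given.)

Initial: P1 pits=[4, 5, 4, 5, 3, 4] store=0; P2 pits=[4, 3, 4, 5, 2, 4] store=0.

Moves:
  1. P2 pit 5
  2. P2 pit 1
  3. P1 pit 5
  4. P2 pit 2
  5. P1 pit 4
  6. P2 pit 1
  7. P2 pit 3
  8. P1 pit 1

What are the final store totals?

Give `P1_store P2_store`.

Move 1: P2 pit5 -> P1=[5,6,5,5,3,4](0) P2=[4,3,4,5,2,0](1)
Move 2: P2 pit1 -> P1=[5,6,5,5,3,4](0) P2=[4,0,5,6,3,0](1)
Move 3: P1 pit5 -> P1=[5,6,5,5,3,0](1) P2=[5,1,6,6,3,0](1)
Move 4: P2 pit2 -> P1=[6,7,5,5,3,0](1) P2=[5,1,0,7,4,1](2)
Move 5: P1 pit4 -> P1=[6,7,5,5,0,1](2) P2=[6,1,0,7,4,1](2)
Move 6: P2 pit1 -> P1=[6,7,5,0,0,1](2) P2=[6,0,0,7,4,1](8)
Move 7: P2 pit3 -> P1=[7,8,6,1,0,1](2) P2=[6,0,0,0,5,2](9)
Move 8: P1 pit1 -> P1=[7,0,7,2,1,2](3) P2=[7,1,1,0,5,2](9)

Answer: 3 9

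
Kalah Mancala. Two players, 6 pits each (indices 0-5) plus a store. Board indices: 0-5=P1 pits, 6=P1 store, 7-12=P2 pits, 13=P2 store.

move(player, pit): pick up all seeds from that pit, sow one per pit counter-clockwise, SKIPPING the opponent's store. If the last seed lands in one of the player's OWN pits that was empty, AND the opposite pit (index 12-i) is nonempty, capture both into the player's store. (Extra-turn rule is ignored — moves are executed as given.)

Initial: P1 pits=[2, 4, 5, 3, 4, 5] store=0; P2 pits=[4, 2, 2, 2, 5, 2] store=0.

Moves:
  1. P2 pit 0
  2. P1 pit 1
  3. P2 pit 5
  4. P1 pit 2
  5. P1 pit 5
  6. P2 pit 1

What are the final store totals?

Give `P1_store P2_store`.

Answer: 2 2

Derivation:
Move 1: P2 pit0 -> P1=[2,4,5,3,4,5](0) P2=[0,3,3,3,6,2](0)
Move 2: P1 pit1 -> P1=[2,0,6,4,5,6](0) P2=[0,3,3,3,6,2](0)
Move 3: P2 pit5 -> P1=[3,0,6,4,5,6](0) P2=[0,3,3,3,6,0](1)
Move 4: P1 pit2 -> P1=[3,0,0,5,6,7](1) P2=[1,4,3,3,6,0](1)
Move 5: P1 pit5 -> P1=[3,0,0,5,6,0](2) P2=[2,5,4,4,7,1](1)
Move 6: P2 pit1 -> P1=[3,0,0,5,6,0](2) P2=[2,0,5,5,8,2](2)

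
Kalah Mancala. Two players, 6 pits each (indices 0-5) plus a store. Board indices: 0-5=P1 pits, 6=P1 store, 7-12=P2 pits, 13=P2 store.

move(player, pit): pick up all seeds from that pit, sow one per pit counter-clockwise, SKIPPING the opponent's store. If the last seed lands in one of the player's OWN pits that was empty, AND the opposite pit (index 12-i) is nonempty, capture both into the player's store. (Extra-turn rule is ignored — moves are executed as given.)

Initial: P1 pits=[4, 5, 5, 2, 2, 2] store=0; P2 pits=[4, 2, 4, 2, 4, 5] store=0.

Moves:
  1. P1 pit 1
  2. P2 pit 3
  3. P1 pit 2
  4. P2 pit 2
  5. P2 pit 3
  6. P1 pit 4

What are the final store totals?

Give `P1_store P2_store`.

Answer: 3 1

Derivation:
Move 1: P1 pit1 -> P1=[4,0,6,3,3,3](1) P2=[4,2,4,2,4,5](0)
Move 2: P2 pit3 -> P1=[4,0,6,3,3,3](1) P2=[4,2,4,0,5,6](0)
Move 3: P1 pit2 -> P1=[4,0,0,4,4,4](2) P2=[5,3,4,0,5,6](0)
Move 4: P2 pit2 -> P1=[4,0,0,4,4,4](2) P2=[5,3,0,1,6,7](1)
Move 5: P2 pit3 -> P1=[4,0,0,4,4,4](2) P2=[5,3,0,0,7,7](1)
Move 6: P1 pit4 -> P1=[4,0,0,4,0,5](3) P2=[6,4,0,0,7,7](1)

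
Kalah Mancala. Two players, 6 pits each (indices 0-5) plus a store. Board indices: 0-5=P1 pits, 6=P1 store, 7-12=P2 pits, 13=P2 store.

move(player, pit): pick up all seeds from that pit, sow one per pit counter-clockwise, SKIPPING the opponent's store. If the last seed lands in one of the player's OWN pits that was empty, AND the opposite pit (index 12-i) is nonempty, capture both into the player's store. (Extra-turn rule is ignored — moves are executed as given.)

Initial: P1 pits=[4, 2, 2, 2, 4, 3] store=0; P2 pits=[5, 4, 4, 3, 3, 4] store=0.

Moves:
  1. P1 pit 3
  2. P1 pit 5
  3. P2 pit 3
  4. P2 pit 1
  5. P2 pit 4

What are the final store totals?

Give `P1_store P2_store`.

Answer: 1 3

Derivation:
Move 1: P1 pit3 -> P1=[4,2,2,0,5,4](0) P2=[5,4,4,3,3,4](0)
Move 2: P1 pit5 -> P1=[4,2,2,0,5,0](1) P2=[6,5,5,3,3,4](0)
Move 3: P2 pit3 -> P1=[4,2,2,0,5,0](1) P2=[6,5,5,0,4,5](1)
Move 4: P2 pit1 -> P1=[4,2,2,0,5,0](1) P2=[6,0,6,1,5,6](2)
Move 5: P2 pit4 -> P1=[5,3,3,0,5,0](1) P2=[6,0,6,1,0,7](3)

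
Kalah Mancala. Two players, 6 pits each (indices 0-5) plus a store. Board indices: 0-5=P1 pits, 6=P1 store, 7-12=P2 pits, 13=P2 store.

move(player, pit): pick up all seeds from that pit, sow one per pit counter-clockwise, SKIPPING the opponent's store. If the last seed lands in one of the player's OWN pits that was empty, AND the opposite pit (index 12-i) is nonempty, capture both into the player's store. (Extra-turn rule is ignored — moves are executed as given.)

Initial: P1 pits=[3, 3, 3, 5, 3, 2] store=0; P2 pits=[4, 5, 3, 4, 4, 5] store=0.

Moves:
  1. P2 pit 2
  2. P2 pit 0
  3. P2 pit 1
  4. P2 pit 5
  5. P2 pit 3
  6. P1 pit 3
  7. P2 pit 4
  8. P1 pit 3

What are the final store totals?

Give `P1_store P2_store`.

Move 1: P2 pit2 -> P1=[3,3,3,5,3,2](0) P2=[4,5,0,5,5,6](0)
Move 2: P2 pit0 -> P1=[3,3,3,5,3,2](0) P2=[0,6,1,6,6,6](0)
Move 3: P2 pit1 -> P1=[4,3,3,5,3,2](0) P2=[0,0,2,7,7,7](1)
Move 4: P2 pit5 -> P1=[5,4,4,6,4,3](0) P2=[0,0,2,7,7,0](2)
Move 5: P2 pit3 -> P1=[6,5,5,7,4,3](0) P2=[0,0,2,0,8,1](3)
Move 6: P1 pit3 -> P1=[6,5,5,0,5,4](1) P2=[1,1,3,1,8,1](3)
Move 7: P2 pit4 -> P1=[7,6,6,1,6,5](1) P2=[1,1,3,1,0,2](4)
Move 8: P1 pit3 -> P1=[7,6,6,0,7,5](1) P2=[1,1,3,1,0,2](4)

Answer: 1 4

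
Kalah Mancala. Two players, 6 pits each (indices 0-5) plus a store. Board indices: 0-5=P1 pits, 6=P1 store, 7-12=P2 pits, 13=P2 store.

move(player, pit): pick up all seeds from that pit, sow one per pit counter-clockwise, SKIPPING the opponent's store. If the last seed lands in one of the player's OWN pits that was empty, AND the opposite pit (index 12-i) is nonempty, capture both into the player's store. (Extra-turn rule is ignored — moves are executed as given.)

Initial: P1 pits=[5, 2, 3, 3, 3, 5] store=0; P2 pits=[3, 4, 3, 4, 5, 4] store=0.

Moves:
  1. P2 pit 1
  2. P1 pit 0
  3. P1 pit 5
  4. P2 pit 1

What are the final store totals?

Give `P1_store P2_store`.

Answer: 1 0

Derivation:
Move 1: P2 pit1 -> P1=[5,2,3,3,3,5](0) P2=[3,0,4,5,6,5](0)
Move 2: P1 pit0 -> P1=[0,3,4,4,4,6](0) P2=[3,0,4,5,6,5](0)
Move 3: P1 pit5 -> P1=[0,3,4,4,4,0](1) P2=[4,1,5,6,7,5](0)
Move 4: P2 pit1 -> P1=[0,3,4,4,4,0](1) P2=[4,0,6,6,7,5](0)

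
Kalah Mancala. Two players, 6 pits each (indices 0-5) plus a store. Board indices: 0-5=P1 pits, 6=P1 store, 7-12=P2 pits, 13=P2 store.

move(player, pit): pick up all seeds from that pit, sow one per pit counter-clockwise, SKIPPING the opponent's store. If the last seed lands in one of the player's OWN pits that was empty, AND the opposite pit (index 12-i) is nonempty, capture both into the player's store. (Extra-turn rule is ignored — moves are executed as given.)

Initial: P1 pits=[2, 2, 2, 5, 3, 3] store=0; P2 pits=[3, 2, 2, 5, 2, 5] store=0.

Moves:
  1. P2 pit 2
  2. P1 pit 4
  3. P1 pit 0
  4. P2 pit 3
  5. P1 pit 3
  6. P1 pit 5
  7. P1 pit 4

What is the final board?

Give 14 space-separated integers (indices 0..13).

Answer: 1 4 4 0 0 0 10 0 4 1 1 4 6 1

Derivation:
Move 1: P2 pit2 -> P1=[2,2,2,5,3,3](0) P2=[3,2,0,6,3,5](0)
Move 2: P1 pit4 -> P1=[2,2,2,5,0,4](1) P2=[4,2,0,6,3,5](0)
Move 3: P1 pit0 -> P1=[0,3,3,5,0,4](1) P2=[4,2,0,6,3,5](0)
Move 4: P2 pit3 -> P1=[1,4,4,5,0,4](1) P2=[4,2,0,0,4,6](1)
Move 5: P1 pit3 -> P1=[1,4,4,0,1,5](2) P2=[5,3,0,0,4,6](1)
Move 6: P1 pit5 -> P1=[1,4,4,0,1,0](3) P2=[6,4,1,1,4,6](1)
Move 7: P1 pit4 -> P1=[1,4,4,0,0,0](10) P2=[0,4,1,1,4,6](1)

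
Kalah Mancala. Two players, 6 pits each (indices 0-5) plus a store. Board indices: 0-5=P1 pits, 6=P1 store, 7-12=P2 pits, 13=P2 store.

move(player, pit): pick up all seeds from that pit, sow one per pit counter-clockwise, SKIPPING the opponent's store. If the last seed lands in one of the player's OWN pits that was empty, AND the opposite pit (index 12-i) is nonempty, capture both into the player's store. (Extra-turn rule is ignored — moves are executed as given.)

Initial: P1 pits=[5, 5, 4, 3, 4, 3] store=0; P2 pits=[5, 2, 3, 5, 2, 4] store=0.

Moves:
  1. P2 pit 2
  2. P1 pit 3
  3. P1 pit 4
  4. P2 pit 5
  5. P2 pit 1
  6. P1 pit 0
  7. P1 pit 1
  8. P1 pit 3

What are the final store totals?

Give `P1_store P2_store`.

Answer: 5 1

Derivation:
Move 1: P2 pit2 -> P1=[5,5,4,3,4,3](0) P2=[5,2,0,6,3,5](0)
Move 2: P1 pit3 -> P1=[5,5,4,0,5,4](1) P2=[5,2,0,6,3,5](0)
Move 3: P1 pit4 -> P1=[5,5,4,0,0,5](2) P2=[6,3,1,6,3,5](0)
Move 4: P2 pit5 -> P1=[6,6,5,1,0,5](2) P2=[6,3,1,6,3,0](1)
Move 5: P2 pit1 -> P1=[6,6,5,1,0,5](2) P2=[6,0,2,7,4,0](1)
Move 6: P1 pit0 -> P1=[0,7,6,2,1,6](3) P2=[6,0,2,7,4,0](1)
Move 7: P1 pit1 -> P1=[0,0,7,3,2,7](4) P2=[7,1,2,7,4,0](1)
Move 8: P1 pit3 -> P1=[0,0,7,0,3,8](5) P2=[7,1,2,7,4,0](1)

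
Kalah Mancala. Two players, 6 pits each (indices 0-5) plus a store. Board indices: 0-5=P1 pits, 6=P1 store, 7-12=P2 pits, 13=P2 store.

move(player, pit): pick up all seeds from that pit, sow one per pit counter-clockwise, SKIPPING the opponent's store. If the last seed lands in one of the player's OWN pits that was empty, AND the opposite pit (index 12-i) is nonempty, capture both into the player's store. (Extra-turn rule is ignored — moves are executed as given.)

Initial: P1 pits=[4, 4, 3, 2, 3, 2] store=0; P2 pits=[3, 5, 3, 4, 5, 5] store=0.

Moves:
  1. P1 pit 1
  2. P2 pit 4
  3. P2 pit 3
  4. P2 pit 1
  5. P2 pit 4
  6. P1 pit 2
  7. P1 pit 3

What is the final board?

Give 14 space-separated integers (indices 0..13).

Answer: 6 1 0 0 6 5 2 5 0 4 1 0 9 4

Derivation:
Move 1: P1 pit1 -> P1=[4,0,4,3,4,3](0) P2=[3,5,3,4,5,5](0)
Move 2: P2 pit4 -> P1=[5,1,5,3,4,3](0) P2=[3,5,3,4,0,6](1)
Move 3: P2 pit3 -> P1=[6,1,5,3,4,3](0) P2=[3,5,3,0,1,7](2)
Move 4: P2 pit1 -> P1=[6,1,5,3,4,3](0) P2=[3,0,4,1,2,8](3)
Move 5: P2 pit4 -> P1=[6,1,5,3,4,3](0) P2=[3,0,4,1,0,9](4)
Move 6: P1 pit2 -> P1=[6,1,0,4,5,4](1) P2=[4,0,4,1,0,9](4)
Move 7: P1 pit3 -> P1=[6,1,0,0,6,5](2) P2=[5,0,4,1,0,9](4)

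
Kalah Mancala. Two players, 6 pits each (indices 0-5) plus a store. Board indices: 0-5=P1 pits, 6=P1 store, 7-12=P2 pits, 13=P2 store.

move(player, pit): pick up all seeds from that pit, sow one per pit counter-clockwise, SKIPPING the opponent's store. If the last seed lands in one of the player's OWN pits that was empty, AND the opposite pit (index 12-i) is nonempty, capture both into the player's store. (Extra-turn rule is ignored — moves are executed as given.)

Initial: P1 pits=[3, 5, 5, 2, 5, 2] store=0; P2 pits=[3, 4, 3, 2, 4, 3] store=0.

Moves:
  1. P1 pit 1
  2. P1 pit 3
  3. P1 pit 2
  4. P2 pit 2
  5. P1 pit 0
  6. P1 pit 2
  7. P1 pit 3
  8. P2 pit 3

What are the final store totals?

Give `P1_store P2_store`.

Answer: 4 1

Derivation:
Move 1: P1 pit1 -> P1=[3,0,6,3,6,3](1) P2=[3,4,3,2,4,3](0)
Move 2: P1 pit3 -> P1=[3,0,6,0,7,4](2) P2=[3,4,3,2,4,3](0)
Move 3: P1 pit2 -> P1=[3,0,0,1,8,5](3) P2=[4,5,3,2,4,3](0)
Move 4: P2 pit2 -> P1=[3,0,0,1,8,5](3) P2=[4,5,0,3,5,4](0)
Move 5: P1 pit0 -> P1=[0,1,1,2,8,5](3) P2=[4,5,0,3,5,4](0)
Move 6: P1 pit2 -> P1=[0,1,0,3,8,5](3) P2=[4,5,0,3,5,4](0)
Move 7: P1 pit3 -> P1=[0,1,0,0,9,6](4) P2=[4,5,0,3,5,4](0)
Move 8: P2 pit3 -> P1=[0,1,0,0,9,6](4) P2=[4,5,0,0,6,5](1)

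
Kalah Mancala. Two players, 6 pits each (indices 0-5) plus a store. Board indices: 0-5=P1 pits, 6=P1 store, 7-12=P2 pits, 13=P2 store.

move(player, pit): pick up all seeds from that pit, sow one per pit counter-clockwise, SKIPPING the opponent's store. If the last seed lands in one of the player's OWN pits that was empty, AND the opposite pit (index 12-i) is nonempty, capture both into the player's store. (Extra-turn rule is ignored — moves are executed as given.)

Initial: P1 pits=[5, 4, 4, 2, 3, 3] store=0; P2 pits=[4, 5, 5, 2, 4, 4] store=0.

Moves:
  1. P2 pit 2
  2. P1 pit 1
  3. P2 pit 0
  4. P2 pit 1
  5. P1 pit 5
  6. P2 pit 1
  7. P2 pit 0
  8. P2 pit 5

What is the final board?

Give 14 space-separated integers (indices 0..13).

Move 1: P2 pit2 -> P1=[6,4,4,2,3,3](0) P2=[4,5,0,3,5,5](1)
Move 2: P1 pit1 -> P1=[6,0,5,3,4,4](0) P2=[4,5,0,3,5,5](1)
Move 3: P2 pit0 -> P1=[6,0,5,3,4,4](0) P2=[0,6,1,4,6,5](1)
Move 4: P2 pit1 -> P1=[7,0,5,3,4,4](0) P2=[0,0,2,5,7,6](2)
Move 5: P1 pit5 -> P1=[7,0,5,3,4,0](1) P2=[1,1,3,5,7,6](2)
Move 6: P2 pit1 -> P1=[7,0,5,3,4,0](1) P2=[1,0,4,5,7,6](2)
Move 7: P2 pit0 -> P1=[7,0,5,3,0,0](1) P2=[0,0,4,5,7,6](7)
Move 8: P2 pit5 -> P1=[8,1,6,4,1,0](1) P2=[0,0,4,5,7,0](8)

Answer: 8 1 6 4 1 0 1 0 0 4 5 7 0 8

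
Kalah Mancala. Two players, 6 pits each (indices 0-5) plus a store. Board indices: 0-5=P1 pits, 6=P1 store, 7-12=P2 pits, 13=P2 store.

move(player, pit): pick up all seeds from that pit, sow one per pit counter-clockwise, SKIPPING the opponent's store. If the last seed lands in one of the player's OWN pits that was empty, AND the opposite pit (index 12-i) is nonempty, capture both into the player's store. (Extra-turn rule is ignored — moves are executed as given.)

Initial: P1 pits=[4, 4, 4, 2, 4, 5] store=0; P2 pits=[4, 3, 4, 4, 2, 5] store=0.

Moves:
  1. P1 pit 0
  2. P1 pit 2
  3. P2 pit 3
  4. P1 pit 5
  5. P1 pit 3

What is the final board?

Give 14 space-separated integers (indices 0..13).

Move 1: P1 pit0 -> P1=[0,5,5,3,5,5](0) P2=[4,3,4,4,2,5](0)
Move 2: P1 pit2 -> P1=[0,5,0,4,6,6](1) P2=[5,3,4,4,2,5](0)
Move 3: P2 pit3 -> P1=[1,5,0,4,6,6](1) P2=[5,3,4,0,3,6](1)
Move 4: P1 pit5 -> P1=[1,5,0,4,6,0](2) P2=[6,4,5,1,4,6](1)
Move 5: P1 pit3 -> P1=[1,5,0,0,7,1](3) P2=[7,4,5,1,4,6](1)

Answer: 1 5 0 0 7 1 3 7 4 5 1 4 6 1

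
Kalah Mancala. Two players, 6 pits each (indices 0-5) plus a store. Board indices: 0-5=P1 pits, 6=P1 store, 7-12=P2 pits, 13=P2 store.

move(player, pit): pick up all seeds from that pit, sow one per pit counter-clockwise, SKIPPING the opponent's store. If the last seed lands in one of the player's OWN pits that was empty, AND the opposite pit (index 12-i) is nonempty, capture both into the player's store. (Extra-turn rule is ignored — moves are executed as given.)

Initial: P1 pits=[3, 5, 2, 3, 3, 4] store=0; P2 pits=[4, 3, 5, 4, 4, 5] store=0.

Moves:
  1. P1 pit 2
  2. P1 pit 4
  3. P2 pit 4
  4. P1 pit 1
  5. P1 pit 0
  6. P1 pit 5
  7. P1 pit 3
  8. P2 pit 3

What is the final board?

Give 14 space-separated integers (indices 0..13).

Answer: 1 2 2 0 3 1 4 8 6 7 0 2 7 2

Derivation:
Move 1: P1 pit2 -> P1=[3,5,0,4,4,4](0) P2=[4,3,5,4,4,5](0)
Move 2: P1 pit4 -> P1=[3,5,0,4,0,5](1) P2=[5,4,5,4,4,5](0)
Move 3: P2 pit4 -> P1=[4,6,0,4,0,5](1) P2=[5,4,5,4,0,6](1)
Move 4: P1 pit1 -> P1=[4,0,1,5,1,6](2) P2=[6,4,5,4,0,6](1)
Move 5: P1 pit0 -> P1=[0,1,2,6,2,6](2) P2=[6,4,5,4,0,6](1)
Move 6: P1 pit5 -> P1=[0,1,2,6,2,0](3) P2=[7,5,6,5,1,6](1)
Move 7: P1 pit3 -> P1=[0,1,2,0,3,1](4) P2=[8,6,7,5,1,6](1)
Move 8: P2 pit3 -> P1=[1,2,2,0,3,1](4) P2=[8,6,7,0,2,7](2)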